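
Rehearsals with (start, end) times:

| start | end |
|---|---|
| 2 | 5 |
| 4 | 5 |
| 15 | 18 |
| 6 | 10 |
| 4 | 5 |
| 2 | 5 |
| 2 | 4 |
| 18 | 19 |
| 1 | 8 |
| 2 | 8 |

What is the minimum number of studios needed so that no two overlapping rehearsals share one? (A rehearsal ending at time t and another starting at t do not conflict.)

Count concurrent intervals with a sweep; the peak is the room count.
starts: [1, 2, 2, 2, 2, 4, 4, 6, 15, 18]
ends:   [4, 5, 5, 5, 5, 8, 8, 10, 18, 19]
s1→1 s2→2 s2→3 s2→4 s2→5 e4→4 s4→5 s4→6  — peak 6.

6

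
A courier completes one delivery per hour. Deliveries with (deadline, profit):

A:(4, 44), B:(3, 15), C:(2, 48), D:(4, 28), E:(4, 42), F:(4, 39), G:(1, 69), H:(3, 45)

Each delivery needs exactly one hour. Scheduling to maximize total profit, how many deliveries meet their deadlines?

4

Take jobs in profit order; each goes to the latest open slot no later than its deadline.
By profit: G(d1,69), C(d2,48), H(d3,45), A(d4,44), E(d4,42), F(d4,39), D(d4,28), B(d3,15)
G→slot 1; C→slot 2; H→slot 3; A→slot 4; E skipped; F skipped; D skipped; B skipped.
4 of 8 scheduled.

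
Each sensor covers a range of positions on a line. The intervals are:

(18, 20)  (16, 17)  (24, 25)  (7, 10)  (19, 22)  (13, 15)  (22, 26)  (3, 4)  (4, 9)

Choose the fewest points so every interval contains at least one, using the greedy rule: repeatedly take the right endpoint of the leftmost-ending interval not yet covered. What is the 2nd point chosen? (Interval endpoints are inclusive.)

10

Sort by right endpoint; whenever an interval is uncovered, place a point at its right end.
By right end: [3,4]  [4,9]  [7,10]  [13,15]  [16,17]  [18,20]  [19,22]  [24,25]  [22,26]
[3,4] uncovered → point at 4; [7,10] uncovered → point at 10; [13,15] uncovered → point at 15; [16,17] uncovered → point at 17; [18,20] uncovered → point at 20; [24,25] uncovered → point at 25.
Points: 4, 10, 15, 17, 20, 25 (6 total).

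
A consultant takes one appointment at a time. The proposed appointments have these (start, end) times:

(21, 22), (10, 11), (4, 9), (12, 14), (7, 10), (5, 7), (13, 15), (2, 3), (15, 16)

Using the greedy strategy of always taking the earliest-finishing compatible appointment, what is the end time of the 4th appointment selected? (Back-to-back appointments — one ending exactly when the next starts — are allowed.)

Greedy by earliest finish: after sorting by end time, pick each interval compatible with the last pick.
Sorted by end: (2,3)  (5,7)  (4,9)  (7,10)  (10,11)  (12,14)  (13,15)  (15,16)  (21,22)
take (2,3); take (5,7); take (7,10); take (10,11); take (12,14); take (15,16); take (21,22).
Selected: (2,3) (5,7) (7,10) (10,11) (12,14) (15,16) (21,22)

11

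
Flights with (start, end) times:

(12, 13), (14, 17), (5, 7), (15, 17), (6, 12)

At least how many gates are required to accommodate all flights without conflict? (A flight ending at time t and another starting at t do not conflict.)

starts: [5, 6, 12, 14, 15]
ends:   [7, 12, 13, 17, 17]
s5→1 s6→2  — peak 2.

2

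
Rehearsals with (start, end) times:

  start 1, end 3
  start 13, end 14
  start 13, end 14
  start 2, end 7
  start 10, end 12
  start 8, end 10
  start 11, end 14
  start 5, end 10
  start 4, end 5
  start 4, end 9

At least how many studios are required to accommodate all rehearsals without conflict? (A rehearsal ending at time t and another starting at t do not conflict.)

Count concurrent intervals with a sweep; the peak is the room count.
starts: [1, 2, 4, 4, 5, 8, 10, 11, 13, 13]
ends:   [3, 5, 7, 9, 10, 10, 12, 14, 14, 14]
s1→1 s2→2 e3→1 s4→2 s4→3  — peak 3.

3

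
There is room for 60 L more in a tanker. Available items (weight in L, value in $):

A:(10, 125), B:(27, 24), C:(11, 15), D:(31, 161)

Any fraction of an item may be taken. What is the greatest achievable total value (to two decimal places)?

Ratios (sorted): A 12.50, D 5.19, C 1.36, B 0.89
take A (10 @ 125); take D (31 @ 161); take C (11 @ 15); take 8/27 of B → 7.11. Capacity used 60/60.
Total value = 308.11

308.11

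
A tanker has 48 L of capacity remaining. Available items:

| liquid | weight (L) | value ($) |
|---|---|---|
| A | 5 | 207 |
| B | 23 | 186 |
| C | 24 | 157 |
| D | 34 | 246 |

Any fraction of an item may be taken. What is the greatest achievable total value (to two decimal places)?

Order: A (207/5=41.40) > B (186/23=8.09) > D (246/34=7.24) > C (157/24=6.54)
Fill: take A (5 @ 207) → take B (23 @ 186) → take 20/34 of D → 144.71; 48/48 used.
Total value = 537.71

537.71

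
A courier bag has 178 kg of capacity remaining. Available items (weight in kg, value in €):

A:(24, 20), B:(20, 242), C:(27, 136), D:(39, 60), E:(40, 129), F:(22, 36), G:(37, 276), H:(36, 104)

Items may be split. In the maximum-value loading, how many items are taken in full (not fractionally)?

Sort by value per unit weight and fill in that order.
Ratios (sorted): B 12.10, G 7.46, C 5.04, E 3.23, H 2.89, F 1.64, D 1.54, A 0.83
take B (20 @ 242); take G (37 @ 276); take C (27 @ 136); take E (40 @ 129); take H (36 @ 104); take 18/22 of F → 29.45. Capacity used 178/178.
5 item(s) taken whole; one partial (take 18/22 of F).

5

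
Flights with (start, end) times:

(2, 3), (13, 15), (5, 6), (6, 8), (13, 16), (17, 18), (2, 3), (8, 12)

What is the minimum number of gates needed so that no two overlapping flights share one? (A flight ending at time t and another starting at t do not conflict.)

2

Count concurrent intervals with a sweep; the peak is the room count.
Events (time:±→running): 2:+→1 2:+→2 … peak 2.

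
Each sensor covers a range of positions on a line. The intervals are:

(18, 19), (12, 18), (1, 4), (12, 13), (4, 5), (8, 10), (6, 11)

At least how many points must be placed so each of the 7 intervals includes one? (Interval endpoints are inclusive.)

4

Sort by right endpoint; whenever an interval is uncovered, place a point at its right end.
Sorted: [1,4] [4,5] [8,10] [6,11] [12,13] [12,18] [18,19]
{[1,4],[4,5]} hit by 4; {[8,10],[6,11]} hit by 10; {[12,13],[12,18]} hit by 13; {[18,19]} hit by 19.
Points: 4, 10, 13, 19 (4 total).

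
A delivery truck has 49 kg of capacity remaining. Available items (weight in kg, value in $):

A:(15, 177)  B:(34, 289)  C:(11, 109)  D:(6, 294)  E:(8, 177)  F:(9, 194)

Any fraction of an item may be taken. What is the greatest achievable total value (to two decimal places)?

951.00

Ratios (sorted): D 49.00, E 22.12, F 21.56, A 11.80, C 9.91, B 8.50
take D (6 @ 294); take E (8 @ 177); take F (9 @ 194); take A (15 @ 177); take C (11 @ 109). Capacity used 49/49.
Total value = 951.00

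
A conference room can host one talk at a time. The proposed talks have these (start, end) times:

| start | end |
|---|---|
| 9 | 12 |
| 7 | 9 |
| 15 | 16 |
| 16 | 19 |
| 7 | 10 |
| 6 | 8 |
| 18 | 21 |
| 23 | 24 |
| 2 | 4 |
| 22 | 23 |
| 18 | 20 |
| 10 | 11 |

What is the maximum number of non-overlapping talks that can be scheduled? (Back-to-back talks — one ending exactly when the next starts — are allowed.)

Sort by end time and greedily take each interval whose start is ≥ the last chosen end.
Sorted by end: (2,4)  (6,8)  (7,9)  (7,10)  (10,11)  (9,12)  (15,16)  (16,19)  (18,20)  (18,21)  (22,23)  (23,24)
take (2,4); take (6,8); take (10,11); take (15,16); take (16,19); skip (18,20); skip (18,21); take (22,23); take (23,24).
Selected 7 talks.

7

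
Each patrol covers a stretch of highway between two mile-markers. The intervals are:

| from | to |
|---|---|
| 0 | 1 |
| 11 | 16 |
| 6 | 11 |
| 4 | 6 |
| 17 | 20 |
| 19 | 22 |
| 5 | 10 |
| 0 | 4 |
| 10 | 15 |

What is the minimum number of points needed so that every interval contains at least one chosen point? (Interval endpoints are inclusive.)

Sorted: [0,1] [0,4] [4,6] [5,10] [6,11] [10,15] [11,16] [17,20] [19,22]
{[0,1],[0,4]} hit by 1; {[4,6],[5,10],[6,11]} hit by 6; {[10,15],[11,16]} hit by 15; {[17,20],[19,22]} hit by 20.
Points: 1, 6, 15, 20 (4 total).

4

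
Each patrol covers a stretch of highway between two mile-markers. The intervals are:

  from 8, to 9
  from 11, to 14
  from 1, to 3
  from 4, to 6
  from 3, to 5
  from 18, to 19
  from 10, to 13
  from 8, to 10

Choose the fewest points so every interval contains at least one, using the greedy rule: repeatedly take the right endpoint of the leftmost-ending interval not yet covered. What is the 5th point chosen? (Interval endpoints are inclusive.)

19

Sort by right endpoint; whenever an interval is uncovered, place a point at its right end.
Sorted: [1,3] [3,5] [4,6] [8,9] [8,10] [10,13] [11,14] [18,19]
{[1,3],[3,5]} hit by 3; {[4,6]} hit by 6; {[8,9],[8,10]} hit by 9; {[10,13],[11,14]} hit by 13; {[18,19]} hit by 19.
Points: 3, 6, 9, 13, 19 (5 total).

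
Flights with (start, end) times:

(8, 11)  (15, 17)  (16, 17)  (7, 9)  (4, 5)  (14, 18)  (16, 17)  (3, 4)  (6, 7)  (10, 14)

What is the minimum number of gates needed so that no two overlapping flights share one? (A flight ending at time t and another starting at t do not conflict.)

4

Events (time:±→running): 3:+→1 4:-→0 4:+→1 5:-→0 6:+→1 7:-→0 7:+→1 8:+→2 9:-→1 10:+→2 11:-→1 14:-→0 14:+→1 15:+→2 16:+→3 16:+→4 … peak 4.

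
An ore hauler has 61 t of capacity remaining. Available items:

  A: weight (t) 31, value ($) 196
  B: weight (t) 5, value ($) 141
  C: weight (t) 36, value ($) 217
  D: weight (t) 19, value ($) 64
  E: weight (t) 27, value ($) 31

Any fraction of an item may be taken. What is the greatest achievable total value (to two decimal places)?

Order: B (141/5=28.20) > A (196/31=6.32) > C (217/36=6.03) > D (64/19=3.37) > E (31/27=1.15)
Fill: take B (5 @ 141) → take A (31 @ 196) → take 25/36 of C → 150.69; 61/61 used.
Total value = 487.69

487.69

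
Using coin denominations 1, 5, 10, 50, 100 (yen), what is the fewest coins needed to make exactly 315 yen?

Use the largest denomination that fits, subtract, and repeat.
315 = 3×100 + 1×10 + 1×5
Total coins = 3 + 1 + 1 = 5

5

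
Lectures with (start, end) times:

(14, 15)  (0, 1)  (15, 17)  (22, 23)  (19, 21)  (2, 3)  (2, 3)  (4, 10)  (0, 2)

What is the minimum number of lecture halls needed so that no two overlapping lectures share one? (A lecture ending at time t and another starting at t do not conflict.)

Count concurrent intervals with a sweep; the peak is the room count.
starts: [0, 0, 2, 2, 4, 14, 15, 19, 22]
ends:   [1, 2, 3, 3, 10, 15, 17, 21, 23]
s0→1 s0→2  — peak 2.

2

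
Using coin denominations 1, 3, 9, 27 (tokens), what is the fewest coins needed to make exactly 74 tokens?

6

Use the largest denomination that fits, subtract, and repeat.
74 = 2×27 + 2×9 + 2×1
Total coins = 2 + 2 + 2 = 6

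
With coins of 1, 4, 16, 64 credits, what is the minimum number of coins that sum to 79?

7

79 − 1×64→15 − 3×4→3 − 3×1→0
Total coins = 1 + 3 + 3 = 7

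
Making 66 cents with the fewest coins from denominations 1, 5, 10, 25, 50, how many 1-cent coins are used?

1

66 = 1×50 + 1×10 + 1×5 + 1×1
Count of 1: 1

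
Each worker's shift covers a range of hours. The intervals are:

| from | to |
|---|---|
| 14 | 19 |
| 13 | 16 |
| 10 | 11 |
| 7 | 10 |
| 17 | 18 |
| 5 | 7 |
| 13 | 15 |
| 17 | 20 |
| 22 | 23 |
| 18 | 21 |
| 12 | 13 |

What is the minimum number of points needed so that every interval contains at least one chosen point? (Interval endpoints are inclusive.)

5

Sort by right endpoint; whenever an interval is uncovered, place a point at its right end.
Sorted: [5,7] [7,10] [10,11] [12,13] [13,15] [13,16] [17,18] [14,19] [17,20] [18,21] [22,23]
{[5,7],[7,10]} hit by 7; {[10,11]} hit by 11; {[12,13],[13,15],[13,16]} hit by 13; {[17,18],[14,19],[17,20],[18,21]} hit by 18; {[22,23]} hit by 23.
Points: 7, 11, 13, 18, 23 (5 total).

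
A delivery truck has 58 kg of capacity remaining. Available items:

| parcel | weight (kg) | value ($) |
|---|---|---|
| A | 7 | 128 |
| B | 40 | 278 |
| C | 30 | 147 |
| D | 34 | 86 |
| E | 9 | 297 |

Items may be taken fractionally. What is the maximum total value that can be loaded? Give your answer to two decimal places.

712.80

Sort by value per unit weight and fill in that order.
Ratios (sorted): E 33.00, A 18.29, B 6.95, C 4.90, D 2.53
take E (9 @ 297); take A (7 @ 128); take B (40 @ 278); take 2/30 of C → 9.80. Capacity used 58/58.
Total value = 712.80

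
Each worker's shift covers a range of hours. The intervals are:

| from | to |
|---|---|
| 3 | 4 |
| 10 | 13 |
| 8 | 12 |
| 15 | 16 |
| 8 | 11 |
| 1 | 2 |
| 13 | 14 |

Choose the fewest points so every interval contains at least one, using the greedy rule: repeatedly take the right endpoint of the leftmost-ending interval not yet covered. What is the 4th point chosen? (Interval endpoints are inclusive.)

14

Process intervals by earliest right end; each time one isn't hit yet, stab at its right endpoint.
By right end: [1,2]  [3,4]  [8,11]  [8,12]  [10,13]  [13,14]  [15,16]
[1,2] uncovered → point at 2; [3,4] uncovered → point at 4; [8,11] uncovered → point at 11; [13,14] uncovered → point at 14; [15,16] uncovered → point at 16.
Points: 2, 4, 11, 14, 16 (5 total).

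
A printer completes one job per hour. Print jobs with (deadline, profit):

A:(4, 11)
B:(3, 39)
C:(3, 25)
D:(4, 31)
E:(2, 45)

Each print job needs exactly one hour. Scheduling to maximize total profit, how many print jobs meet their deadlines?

By profit: E(d2,45), B(d3,39), D(d4,31), C(d3,25), A(d4,11)
E→slot 2; B→slot 3; D→slot 4; C→slot 1; A skipped.
4 of 5 scheduled.

4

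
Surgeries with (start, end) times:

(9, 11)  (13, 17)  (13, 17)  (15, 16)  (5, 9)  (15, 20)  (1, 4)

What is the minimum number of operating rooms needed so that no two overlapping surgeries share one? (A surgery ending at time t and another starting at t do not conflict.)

Count concurrent intervals with a sweep; the peak is the room count.
starts: [1, 5, 9, 13, 13, 15, 15]
ends:   [4, 9, 11, 16, 17, 17, 20]
s1→1 e4→0 s5→1 e9→0 s9→1 e11→0 s13→1 s13→2 s15→3 s15→4  — peak 4.

4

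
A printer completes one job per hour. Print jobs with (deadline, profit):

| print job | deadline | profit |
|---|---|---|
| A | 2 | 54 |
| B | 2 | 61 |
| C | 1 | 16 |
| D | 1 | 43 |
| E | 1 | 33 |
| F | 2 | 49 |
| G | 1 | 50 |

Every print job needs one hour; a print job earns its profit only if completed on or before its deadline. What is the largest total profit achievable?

Profit order: B=61 A=54 G=50 F=49 D=43 E=33 C=16
Assign: B→slot 2, A→slot 1, G skipped, F skipped, D skipped, E skipped, C skipped.
Slots: [1:A] [2:B]
Profit = 54 + 61 = 115

115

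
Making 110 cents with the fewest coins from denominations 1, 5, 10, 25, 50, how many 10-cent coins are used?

1

Use the largest denomination that fits, subtract, and repeat.
110 − 2×50→10 − 1×10→0
Count of 10: 1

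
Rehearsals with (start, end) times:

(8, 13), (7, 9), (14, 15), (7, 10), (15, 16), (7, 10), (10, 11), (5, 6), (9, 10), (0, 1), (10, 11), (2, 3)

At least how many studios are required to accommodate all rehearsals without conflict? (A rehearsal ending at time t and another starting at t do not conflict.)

Events (time:±→running): 0:+→1 1:-→0 2:+→1 3:-→0 5:+→1 6:-→0 7:+→1 7:+→2 7:+→3 8:+→4 … peak 4.

4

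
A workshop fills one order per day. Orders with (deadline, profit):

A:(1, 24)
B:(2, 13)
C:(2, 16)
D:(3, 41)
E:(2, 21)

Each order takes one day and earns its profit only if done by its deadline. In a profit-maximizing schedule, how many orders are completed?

Take jobs in profit order; each goes to the latest open slot no later than its deadline.
By profit: D(d3,41), A(d1,24), E(d2,21), C(d2,16), B(d2,13)
D→slot 3; A→slot 1; E→slot 2; C skipped; B skipped.
3 of 5 scheduled.

3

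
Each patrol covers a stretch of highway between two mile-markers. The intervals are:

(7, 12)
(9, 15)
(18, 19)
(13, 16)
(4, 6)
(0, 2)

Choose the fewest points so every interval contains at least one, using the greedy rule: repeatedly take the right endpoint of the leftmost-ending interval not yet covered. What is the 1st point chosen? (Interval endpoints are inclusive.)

2

Process intervals by earliest right end; each time one isn't hit yet, stab at its right endpoint.
By right end: [0,2]  [4,6]  [7,12]  [9,15]  [13,16]  [18,19]
[0,2] uncovered → point at 2; [4,6] uncovered → point at 6; [7,12] uncovered → point at 12; [13,16] uncovered → point at 16; [18,19] uncovered → point at 19.
Points: 2, 6, 12, 16, 19 (5 total).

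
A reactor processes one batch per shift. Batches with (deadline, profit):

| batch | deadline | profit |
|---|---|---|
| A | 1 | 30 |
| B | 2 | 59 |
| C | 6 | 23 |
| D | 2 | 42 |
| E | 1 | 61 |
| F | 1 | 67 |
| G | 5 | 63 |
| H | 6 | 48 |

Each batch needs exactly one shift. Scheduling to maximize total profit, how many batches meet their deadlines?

5

By profit: F(d1,67), G(d5,63), E(d1,61), B(d2,59), H(d6,48), D(d2,42), A(d1,30), C(d6,23)
F→slot 1; G→slot 5; E skipped; B→slot 2; H→slot 6; D skipped; A skipped; C→slot 4.
5 of 8 scheduled.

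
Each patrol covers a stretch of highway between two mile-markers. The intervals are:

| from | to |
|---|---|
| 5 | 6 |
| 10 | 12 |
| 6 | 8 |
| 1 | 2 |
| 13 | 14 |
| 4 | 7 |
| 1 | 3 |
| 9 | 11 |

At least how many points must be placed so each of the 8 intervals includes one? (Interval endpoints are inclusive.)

4

By right end: [1,2]  [1,3]  [5,6]  [4,7]  [6,8]  [9,11]  [10,12]  [13,14]
[1,2] uncovered → point at 2; [5,6] uncovered → point at 6; [9,11] uncovered → point at 11; [13,14] uncovered → point at 14.
Points: 2, 6, 11, 14 (4 total).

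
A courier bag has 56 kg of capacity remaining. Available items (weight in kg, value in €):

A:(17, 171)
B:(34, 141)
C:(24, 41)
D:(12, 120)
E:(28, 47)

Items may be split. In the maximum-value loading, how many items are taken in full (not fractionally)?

2

Ratios (sorted): A 10.06, D 10.00, B 4.15, C 1.71, E 1.68
take A (17 @ 171); take D (12 @ 120); take 27/34 of B → 111.97. Capacity used 56/56.
2 item(s) taken whole; one partial (take 27/34 of B).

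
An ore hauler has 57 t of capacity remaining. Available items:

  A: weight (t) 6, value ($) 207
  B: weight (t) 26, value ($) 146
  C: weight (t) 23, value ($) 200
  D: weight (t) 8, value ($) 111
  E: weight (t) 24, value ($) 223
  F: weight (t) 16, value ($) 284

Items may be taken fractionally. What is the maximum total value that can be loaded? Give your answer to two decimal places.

851.09

Order: A (207/6=34.50) > F (284/16=17.75) > D (111/8=13.88) > E (223/24=9.29) > C (200/23=8.70) > B (146/26=5.62)
Fill: take A (6 @ 207) → take F (16 @ 284) → take D (8 @ 111) → take E (24 @ 223) → take 3/23 of C → 26.09; 57/57 used.
Total value = 851.09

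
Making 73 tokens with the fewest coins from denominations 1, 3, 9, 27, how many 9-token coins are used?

2

73 = 2×27 + 2×9 + 1×1
Count of 9: 2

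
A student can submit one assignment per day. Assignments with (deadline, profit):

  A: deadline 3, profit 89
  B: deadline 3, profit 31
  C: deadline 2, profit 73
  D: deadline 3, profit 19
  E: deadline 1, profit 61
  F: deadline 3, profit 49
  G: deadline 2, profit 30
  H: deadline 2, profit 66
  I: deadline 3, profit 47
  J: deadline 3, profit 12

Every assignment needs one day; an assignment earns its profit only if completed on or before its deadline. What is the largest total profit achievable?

228

Sort by profit descending; place each in the latest free slot ≤ its deadline.
By profit: A(d3,89), C(d2,73), H(d2,66), E(d1,61), F(d3,49), I(d3,47), B(d3,31), G(d2,30), D(d3,19), J(d3,12)
A→slot 3; C→slot 2; H→slot 1; E skipped; F skipped; I skipped; B skipped; G skipped; D skipped; J skipped.
Profit = 66 + 73 + 89 = 228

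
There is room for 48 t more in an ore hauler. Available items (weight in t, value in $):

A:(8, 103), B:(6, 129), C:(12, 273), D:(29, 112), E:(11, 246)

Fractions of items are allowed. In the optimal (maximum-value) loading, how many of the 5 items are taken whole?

4

Greedy by value/weight ratio, highest first.
Ratios (sorted): C 22.75, E 22.36, B 21.50, A 12.88, D 3.86
take C (12 @ 273); take E (11 @ 246); take B (6 @ 129); take A (8 @ 103); take 11/29 of D → 42.48. Capacity used 48/48.
4 item(s) taken whole; one partial (take 11/29 of D).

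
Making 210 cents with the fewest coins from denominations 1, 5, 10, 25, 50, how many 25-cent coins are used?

Greedy: take as many of the largest coin as possible, then repeat with the remainder.
210 − 4×50→10 − 1×10→0
Count of 25: 0

0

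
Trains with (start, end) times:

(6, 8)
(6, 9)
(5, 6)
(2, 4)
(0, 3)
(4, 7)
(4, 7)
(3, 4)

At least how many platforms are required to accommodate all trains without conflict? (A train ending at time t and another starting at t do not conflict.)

Events (time:±→running): 0:+→1 2:+→2 3:-→1 3:+→2 4:-→1 4:-→0 4:+→1 4:+→2 5:+→3 6:-→2 6:+→3 6:+→4 … peak 4.

4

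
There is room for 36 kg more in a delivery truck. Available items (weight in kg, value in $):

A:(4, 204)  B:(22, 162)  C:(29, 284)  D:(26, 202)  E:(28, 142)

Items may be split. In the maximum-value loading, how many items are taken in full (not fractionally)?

2

Order: A (204/4=51.00) > C (284/29=9.79) > D (202/26=7.77) > B (162/22=7.36) > E (142/28=5.07)
Fill: take A (4 @ 204) → take C (29 @ 284) → take 3/26 of D → 23.31; 36/36 used.
2 item(s) taken whole; one partial (take 3/26 of D).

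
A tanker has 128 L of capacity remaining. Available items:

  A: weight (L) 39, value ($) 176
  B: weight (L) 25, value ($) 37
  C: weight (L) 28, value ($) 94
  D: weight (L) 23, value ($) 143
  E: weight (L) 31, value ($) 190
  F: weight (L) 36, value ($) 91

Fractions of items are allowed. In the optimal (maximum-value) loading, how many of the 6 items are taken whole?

4

Ratios (sorted): D 6.22, E 6.13, A 4.51, C 3.36, F 2.53, B 1.48
take D (23 @ 143); take E (31 @ 190); take A (39 @ 176); take C (28 @ 94); take 7/36 of F → 17.69. Capacity used 128/128.
4 item(s) taken whole; one partial (take 7/36 of F).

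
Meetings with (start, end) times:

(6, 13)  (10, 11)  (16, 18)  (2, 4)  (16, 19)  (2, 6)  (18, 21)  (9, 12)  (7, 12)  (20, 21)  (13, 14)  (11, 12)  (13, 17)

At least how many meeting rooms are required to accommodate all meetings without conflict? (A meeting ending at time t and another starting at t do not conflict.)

starts: [2, 2, 6, 7, 9, 10, 11, 13, 13, 16, 16, 18, 20]
ends:   [4, 6, 11, 12, 12, 12, 13, 14, 17, 18, 19, 21, 21]
s2→1 s2→2 e4→1 e6→0 s6→1 s7→2 s9→3 s10→4  — peak 4.

4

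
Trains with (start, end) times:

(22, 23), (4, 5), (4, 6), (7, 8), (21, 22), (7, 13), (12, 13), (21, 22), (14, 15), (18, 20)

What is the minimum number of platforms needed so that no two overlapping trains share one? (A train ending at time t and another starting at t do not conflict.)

starts: [4, 4, 7, 7, 12, 14, 18, 21, 21, 22]
ends:   [5, 6, 8, 13, 13, 15, 20, 22, 22, 23]
s4→1 s4→2  — peak 2.

2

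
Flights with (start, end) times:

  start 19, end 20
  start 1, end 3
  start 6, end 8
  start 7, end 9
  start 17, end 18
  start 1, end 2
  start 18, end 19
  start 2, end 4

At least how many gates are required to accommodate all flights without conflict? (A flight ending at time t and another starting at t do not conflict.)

Count concurrent intervals with a sweep; the peak is the room count.
Events (time:±→running): 1:+→1 1:+→2 … peak 2.

2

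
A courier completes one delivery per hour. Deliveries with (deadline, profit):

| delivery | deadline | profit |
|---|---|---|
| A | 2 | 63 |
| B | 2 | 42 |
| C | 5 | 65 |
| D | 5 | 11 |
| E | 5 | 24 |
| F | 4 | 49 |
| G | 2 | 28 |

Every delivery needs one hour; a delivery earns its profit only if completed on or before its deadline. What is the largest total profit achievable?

243

Take jobs in profit order; each goes to the latest open slot no later than its deadline.
By profit: C(d5,65), A(d2,63), F(d4,49), B(d2,42), G(d2,28), E(d5,24), D(d5,11)
C→slot 5; A→slot 2; F→slot 4; B→slot 1; G skipped; E→slot 3; D skipped.
Profit = 42 + 63 + 24 + 49 + 65 = 243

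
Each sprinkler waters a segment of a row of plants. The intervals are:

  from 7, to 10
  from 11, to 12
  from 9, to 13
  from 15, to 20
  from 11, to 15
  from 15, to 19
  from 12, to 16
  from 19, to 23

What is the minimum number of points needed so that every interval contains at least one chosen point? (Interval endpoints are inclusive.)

Process intervals by earliest right end; each time one isn't hit yet, stab at its right endpoint.
By right end: [7,10]  [11,12]  [9,13]  [11,15]  [12,16]  [15,19]  [15,20]  [19,23]
[7,10] uncovered → point at 10; [11,12] uncovered → point at 12; [15,19] uncovered → point at 19.
Points: 10, 12, 19 (3 total).

3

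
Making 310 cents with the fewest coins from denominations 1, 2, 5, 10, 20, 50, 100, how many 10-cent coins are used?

1

310 − 3×100→10 − 1×10→0
Count of 10: 1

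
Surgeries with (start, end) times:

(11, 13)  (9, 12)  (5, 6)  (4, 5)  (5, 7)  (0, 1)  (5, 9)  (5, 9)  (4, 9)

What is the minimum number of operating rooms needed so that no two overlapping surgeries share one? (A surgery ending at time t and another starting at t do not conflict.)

Count concurrent intervals with a sweep; the peak is the room count.
Events (time:±→running): 0:+→1 1:-→0 4:+→1 4:+→2 5:-→1 5:+→2 5:+→3 5:+→4 5:+→5 … peak 5.

5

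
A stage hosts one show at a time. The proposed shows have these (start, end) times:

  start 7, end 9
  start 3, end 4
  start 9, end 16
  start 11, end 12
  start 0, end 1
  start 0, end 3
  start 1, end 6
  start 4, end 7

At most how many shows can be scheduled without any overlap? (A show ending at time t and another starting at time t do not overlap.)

Order by finish time; keep every interval that doesn't clash with the previous kept one.
By end time: (0,1), (0,3), (3,4), (1,6), (4,7), (7,9), (11,12), (9,16).
Pick (0,1); next start ≥ 1 → (3,4); next start ≥ 4 → (4,7); next start ≥ 7 → (7,9); next start ≥ 9 → (11,12).
Selected 5 shows.

5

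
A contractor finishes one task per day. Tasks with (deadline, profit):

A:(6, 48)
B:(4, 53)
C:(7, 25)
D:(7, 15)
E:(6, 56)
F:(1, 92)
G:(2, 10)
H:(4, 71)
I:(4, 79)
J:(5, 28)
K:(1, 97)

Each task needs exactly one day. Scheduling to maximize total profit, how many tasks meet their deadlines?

Profit order: K=97 F=92 I=79 H=71 E=56 B=53 A=48 J=28 C=25 D=15 G=10
Assign: K→slot 1, F skipped, I→slot 4, H→slot 3, E→slot 6, B→slot 2, A→slot 5, J skipped, C→slot 7, D skipped, G skipped.
Slots: [1:K] [2:B] [3:H] [4:I] [5:A] [6:E] [7:C]
7 of 11 scheduled.

7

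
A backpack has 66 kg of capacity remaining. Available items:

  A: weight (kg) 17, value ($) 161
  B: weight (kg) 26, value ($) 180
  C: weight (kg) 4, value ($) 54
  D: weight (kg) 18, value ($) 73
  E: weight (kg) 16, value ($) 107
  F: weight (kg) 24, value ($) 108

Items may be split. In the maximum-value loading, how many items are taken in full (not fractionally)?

4

Greedy by value/weight ratio, highest first.
Ratios (sorted): C 13.50, A 9.47, B 6.92, E 6.69, F 4.50, D 4.06
take C (4 @ 54); take A (17 @ 161); take B (26 @ 180); take E (16 @ 107); take 3/24 of F → 13.50. Capacity used 66/66.
4 item(s) taken whole; one partial (take 3/24 of F).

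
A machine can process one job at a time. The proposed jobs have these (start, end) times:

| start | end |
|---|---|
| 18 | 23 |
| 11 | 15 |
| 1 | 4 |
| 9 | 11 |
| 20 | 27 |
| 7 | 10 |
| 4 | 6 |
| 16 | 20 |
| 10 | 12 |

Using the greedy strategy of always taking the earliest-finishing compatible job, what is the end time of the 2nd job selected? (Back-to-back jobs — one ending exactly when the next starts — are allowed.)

6

Sort by end time and greedily take each interval whose start is ≥ the last chosen end.
By end time: (1,4), (4,6), (7,10), (9,11), (10,12), (11,15), (16,20), (18,23), (20,27).
Pick (1,4); next start ≥ 4 → (4,6); next start ≥ 6 → (7,10); next start ≥ 10 → (10,12); next start ≥ 12 → (16,20); next start ≥ 20 → (20,27).
Selected: (1,4) (4,6) (7,10) (10,12) (16,20) (20,27)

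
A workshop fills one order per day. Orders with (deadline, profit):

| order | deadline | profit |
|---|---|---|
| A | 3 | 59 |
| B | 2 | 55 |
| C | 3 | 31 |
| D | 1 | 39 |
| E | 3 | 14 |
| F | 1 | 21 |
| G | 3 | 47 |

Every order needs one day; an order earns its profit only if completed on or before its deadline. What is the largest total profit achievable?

161

Take jobs in profit order; each goes to the latest open slot no later than its deadline.
Profit order: A=59 B=55 G=47 D=39 C=31 F=21 E=14
Assign: A→slot 3, B→slot 2, G→slot 1, D skipped, C skipped, F skipped, E skipped.
Slots: [1:G] [2:B] [3:A]
Profit = 47 + 55 + 59 = 161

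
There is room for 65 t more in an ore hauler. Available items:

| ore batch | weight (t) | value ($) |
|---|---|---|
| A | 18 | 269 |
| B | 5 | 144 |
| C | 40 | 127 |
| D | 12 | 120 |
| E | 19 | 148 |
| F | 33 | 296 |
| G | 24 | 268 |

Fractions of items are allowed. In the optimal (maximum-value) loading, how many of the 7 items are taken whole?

4

Greedy by value/weight ratio, highest first.
Order: B (144/5=28.80) > A (269/18=14.94) > G (268/24=11.17) > D (120/12=10.00) > F (296/33=8.97) > E (148/19=7.79) > C (127/40=3.17)
Fill: take B (5 @ 144) → take A (18 @ 269) → take G (24 @ 268) → take D (12 @ 120) → take 6/33 of F → 53.82; 65/65 used.
4 item(s) taken whole; one partial (take 6/33 of F).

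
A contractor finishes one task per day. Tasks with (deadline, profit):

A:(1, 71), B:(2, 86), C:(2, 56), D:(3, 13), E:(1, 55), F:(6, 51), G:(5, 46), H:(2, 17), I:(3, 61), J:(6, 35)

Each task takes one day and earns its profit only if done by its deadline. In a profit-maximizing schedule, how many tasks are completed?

6

Profit order: B=86 A=71 I=61 C=56 E=55 F=51 G=46 J=35 H=17 D=13
Assign: B→slot 2, A→slot 1, I→slot 3, C skipped, E skipped, F→slot 6, G→slot 5, J→slot 4, H skipped, D skipped.
Slots: [1:A] [2:B] [3:I] [4:J] [5:G] [6:F]
6 of 10 scheduled.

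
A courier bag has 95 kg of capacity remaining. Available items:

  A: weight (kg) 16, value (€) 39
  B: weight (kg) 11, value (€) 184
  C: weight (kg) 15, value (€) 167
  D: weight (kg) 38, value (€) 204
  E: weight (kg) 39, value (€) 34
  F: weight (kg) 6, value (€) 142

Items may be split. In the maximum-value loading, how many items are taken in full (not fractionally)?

Ratios (sorted): F 23.67, B 16.73, C 11.13, D 5.37, A 2.44, E 0.87
take F (6 @ 142); take B (11 @ 184); take C (15 @ 167); take D (38 @ 204); take A (16 @ 39); take 9/39 of E → 7.85. Capacity used 95/95.
5 item(s) taken whole; one partial (take 9/39 of E).

5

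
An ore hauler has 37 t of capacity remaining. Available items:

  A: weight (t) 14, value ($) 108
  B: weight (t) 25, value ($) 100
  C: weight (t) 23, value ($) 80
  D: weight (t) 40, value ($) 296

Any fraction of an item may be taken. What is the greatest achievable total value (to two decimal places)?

Sort by value per unit weight and fill in that order.
Ratios (sorted): A 7.71, D 7.40, B 4.00, C 3.48
take A (14 @ 108); take 23/40 of D → 170.20. Capacity used 37/37.
Total value = 278.20

278.20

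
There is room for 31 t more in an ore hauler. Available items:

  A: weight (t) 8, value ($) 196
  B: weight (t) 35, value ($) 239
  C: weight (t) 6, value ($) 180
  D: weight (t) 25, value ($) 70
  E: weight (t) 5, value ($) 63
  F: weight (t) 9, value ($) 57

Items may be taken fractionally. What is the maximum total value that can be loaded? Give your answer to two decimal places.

520.94

Greedy by value/weight ratio, highest first.
Order: C (180/6=30.00) > A (196/8=24.50) > E (63/5=12.60) > B (239/35=6.83) > F (57/9=6.33) > D (70/25=2.80)
Fill: take C (6 @ 180) → take A (8 @ 196) → take E (5 @ 63) → take 12/35 of B → 81.94; 31/31 used.
Total value = 520.94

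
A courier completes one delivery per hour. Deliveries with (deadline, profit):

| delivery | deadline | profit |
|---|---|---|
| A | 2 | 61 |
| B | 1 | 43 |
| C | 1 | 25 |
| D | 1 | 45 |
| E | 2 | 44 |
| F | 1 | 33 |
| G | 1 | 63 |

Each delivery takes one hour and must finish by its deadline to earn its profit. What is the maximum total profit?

Take jobs in profit order; each goes to the latest open slot no later than its deadline.
By profit: G(d1,63), A(d2,61), D(d1,45), E(d2,44), B(d1,43), F(d1,33), C(d1,25)
G→slot 1; A→slot 2; D skipped; E skipped; B skipped; F skipped; C skipped.
Profit = 63 + 61 = 124

124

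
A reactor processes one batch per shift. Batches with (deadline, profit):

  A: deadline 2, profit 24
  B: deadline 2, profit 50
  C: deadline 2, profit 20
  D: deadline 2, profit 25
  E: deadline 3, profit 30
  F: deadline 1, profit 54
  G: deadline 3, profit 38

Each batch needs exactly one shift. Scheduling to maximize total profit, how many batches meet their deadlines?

3

Profit order: F=54 B=50 G=38 E=30 D=25 A=24 C=20
Assign: F→slot 1, B→slot 2, G→slot 3, E skipped, D skipped, A skipped, C skipped.
Slots: [1:F] [2:B] [3:G]
3 of 7 scheduled.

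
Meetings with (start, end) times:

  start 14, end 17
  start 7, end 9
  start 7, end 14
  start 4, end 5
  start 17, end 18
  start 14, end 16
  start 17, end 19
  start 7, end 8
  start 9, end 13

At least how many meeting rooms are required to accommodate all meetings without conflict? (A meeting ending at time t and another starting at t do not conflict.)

starts: [4, 7, 7, 7, 9, 14, 14, 17, 17]
ends:   [5, 8, 9, 13, 14, 16, 17, 18, 19]
s4→1 e5→0 s7→1 s7→2 s7→3  — peak 3.

3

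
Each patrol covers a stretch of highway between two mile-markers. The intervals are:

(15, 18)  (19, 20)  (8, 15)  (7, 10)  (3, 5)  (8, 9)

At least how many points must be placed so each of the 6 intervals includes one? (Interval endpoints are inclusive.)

4

By right end: [3,5]  [8,9]  [7,10]  [8,15]  [15,18]  [19,20]
[3,5] uncovered → point at 5; [8,9] uncovered → point at 9; [15,18] uncovered → point at 18; [19,20] uncovered → point at 20.
Points: 5, 9, 18, 20 (4 total).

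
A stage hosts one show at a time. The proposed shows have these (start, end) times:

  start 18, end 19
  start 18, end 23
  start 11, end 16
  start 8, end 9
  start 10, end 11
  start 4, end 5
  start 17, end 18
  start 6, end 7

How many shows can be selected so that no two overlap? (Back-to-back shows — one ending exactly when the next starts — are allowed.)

7

Order by finish time; keep every interval that doesn't clash with the previous kept one.
By end time: (4,5), (6,7), (8,9), (10,11), (11,16), (17,18), (18,19), (18,23).
Pick (4,5); next start ≥ 5 → (6,7); next start ≥ 7 → (8,9); next start ≥ 9 → (10,11); next start ≥ 11 → (11,16); next start ≥ 16 → (17,18); next start ≥ 18 → (18,19).
Selected 7 shows.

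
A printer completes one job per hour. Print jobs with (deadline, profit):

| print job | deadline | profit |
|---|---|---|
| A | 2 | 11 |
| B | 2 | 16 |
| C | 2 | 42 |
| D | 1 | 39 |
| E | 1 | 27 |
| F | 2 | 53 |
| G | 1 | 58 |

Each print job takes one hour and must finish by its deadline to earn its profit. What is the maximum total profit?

111

By profit: G(d1,58), F(d2,53), C(d2,42), D(d1,39), E(d1,27), B(d2,16), A(d2,11)
G→slot 1; F→slot 2; C skipped; D skipped; E skipped; B skipped; A skipped.
Profit = 58 + 53 = 111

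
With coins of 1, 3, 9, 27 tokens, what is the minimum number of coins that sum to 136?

136 = 5×27 + 1×1
Total coins = 5 + 1 = 6

6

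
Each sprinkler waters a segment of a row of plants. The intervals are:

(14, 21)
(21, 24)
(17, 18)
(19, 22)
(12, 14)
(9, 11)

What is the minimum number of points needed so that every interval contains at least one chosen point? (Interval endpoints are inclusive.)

4

Process intervals by earliest right end; each time one isn't hit yet, stab at its right endpoint.
Sorted: [9,11] [12,14] [17,18] [14,21] [19,22] [21,24]
{[9,11]} hit by 11; {[12,14]} hit by 14; {[17,18],[14,21]} hit by 18; {[19,22],[21,24]} hit by 22.
Points: 11, 14, 18, 22 (4 total).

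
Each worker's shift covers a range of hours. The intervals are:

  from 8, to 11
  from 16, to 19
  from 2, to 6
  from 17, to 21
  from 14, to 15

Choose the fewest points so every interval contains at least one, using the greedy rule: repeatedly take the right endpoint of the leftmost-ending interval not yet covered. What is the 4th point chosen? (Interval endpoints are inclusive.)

Sorted: [2,6] [8,11] [14,15] [16,19] [17,21]
{[2,6]} hit by 6; {[8,11]} hit by 11; {[14,15]} hit by 15; {[16,19],[17,21]} hit by 19.
Points: 6, 11, 15, 19 (4 total).

19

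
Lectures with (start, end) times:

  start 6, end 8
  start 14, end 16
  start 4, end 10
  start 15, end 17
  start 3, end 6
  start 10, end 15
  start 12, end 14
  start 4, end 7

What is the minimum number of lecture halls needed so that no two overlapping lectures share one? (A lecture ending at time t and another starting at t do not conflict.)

Count concurrent intervals with a sweep; the peak is the room count.
Events (time:±→running): 3:+→1 4:+→2 4:+→3 … peak 3.

3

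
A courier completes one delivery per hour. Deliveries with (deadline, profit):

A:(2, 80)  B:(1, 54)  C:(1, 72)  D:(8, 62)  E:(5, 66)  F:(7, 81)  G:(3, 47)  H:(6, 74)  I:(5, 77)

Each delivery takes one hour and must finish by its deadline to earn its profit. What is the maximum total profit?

559

Sort by profit descending; place each in the latest free slot ≤ its deadline.
Profit order: F=81 A=80 I=77 H=74 C=72 E=66 D=62 B=54 G=47
Assign: F→slot 7, A→slot 2, I→slot 5, H→slot 6, C→slot 1, E→slot 4, D→slot 8, B skipped, G→slot 3.
Slots: [1:C] [2:A] [3:G] [4:E] [5:I] [6:H] [7:F] [8:D]
Profit = 72 + 80 + 47 + 66 + 77 + 74 + 81 + 62 = 559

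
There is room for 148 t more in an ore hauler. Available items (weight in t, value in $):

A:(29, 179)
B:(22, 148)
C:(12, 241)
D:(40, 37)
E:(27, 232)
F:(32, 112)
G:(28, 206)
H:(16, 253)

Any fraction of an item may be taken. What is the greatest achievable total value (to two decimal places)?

Order: C (241/12=20.08) > H (253/16=15.81) > E (232/27=8.59) > G (206/28=7.36) > B (148/22=6.73) > A (179/29=6.17) > F (112/32=3.50) > D (37/40=0.93)
Fill: take C (12 @ 241) → take H (16 @ 253) → take E (27 @ 232) → take G (28 @ 206) → take B (22 @ 148) → take A (29 @ 179) → take 14/32 of F → 49.00; 148/148 used.
Total value = 1308.00

1308.00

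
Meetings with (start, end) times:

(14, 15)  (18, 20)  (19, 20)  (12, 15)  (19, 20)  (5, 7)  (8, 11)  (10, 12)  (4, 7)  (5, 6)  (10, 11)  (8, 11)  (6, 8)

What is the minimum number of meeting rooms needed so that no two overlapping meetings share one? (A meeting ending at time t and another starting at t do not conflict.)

Events (time:±→running): 4:+→1 5:+→2 5:+→3 6:-→2 6:+→3 7:-→2 7:-→1 8:-→0 8:+→1 8:+→2 10:+→3 10:+→4 … peak 4.

4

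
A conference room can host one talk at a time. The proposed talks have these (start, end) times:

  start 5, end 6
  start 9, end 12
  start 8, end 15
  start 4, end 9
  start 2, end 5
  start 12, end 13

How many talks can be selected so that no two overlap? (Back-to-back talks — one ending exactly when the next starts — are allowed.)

4

Sorted by end: (2,5)  (5,6)  (4,9)  (9,12)  (12,13)  (8,15)
take (2,5); take (5,6); skip (4,9); take (9,12); take (12,13).
Selected 4 talks.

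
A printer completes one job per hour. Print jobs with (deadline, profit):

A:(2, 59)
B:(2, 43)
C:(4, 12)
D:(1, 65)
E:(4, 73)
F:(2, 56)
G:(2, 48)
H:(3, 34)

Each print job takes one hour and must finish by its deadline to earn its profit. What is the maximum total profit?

Take jobs in profit order; each goes to the latest open slot no later than its deadline.
Profit order: E=73 D=65 A=59 F=56 G=48 B=43 H=34 C=12
Assign: E→slot 4, D→slot 1, A→slot 2, F skipped, G skipped, B skipped, H→slot 3, C skipped.
Slots: [1:D] [2:A] [3:H] [4:E]
Profit = 65 + 59 + 34 + 73 = 231

231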